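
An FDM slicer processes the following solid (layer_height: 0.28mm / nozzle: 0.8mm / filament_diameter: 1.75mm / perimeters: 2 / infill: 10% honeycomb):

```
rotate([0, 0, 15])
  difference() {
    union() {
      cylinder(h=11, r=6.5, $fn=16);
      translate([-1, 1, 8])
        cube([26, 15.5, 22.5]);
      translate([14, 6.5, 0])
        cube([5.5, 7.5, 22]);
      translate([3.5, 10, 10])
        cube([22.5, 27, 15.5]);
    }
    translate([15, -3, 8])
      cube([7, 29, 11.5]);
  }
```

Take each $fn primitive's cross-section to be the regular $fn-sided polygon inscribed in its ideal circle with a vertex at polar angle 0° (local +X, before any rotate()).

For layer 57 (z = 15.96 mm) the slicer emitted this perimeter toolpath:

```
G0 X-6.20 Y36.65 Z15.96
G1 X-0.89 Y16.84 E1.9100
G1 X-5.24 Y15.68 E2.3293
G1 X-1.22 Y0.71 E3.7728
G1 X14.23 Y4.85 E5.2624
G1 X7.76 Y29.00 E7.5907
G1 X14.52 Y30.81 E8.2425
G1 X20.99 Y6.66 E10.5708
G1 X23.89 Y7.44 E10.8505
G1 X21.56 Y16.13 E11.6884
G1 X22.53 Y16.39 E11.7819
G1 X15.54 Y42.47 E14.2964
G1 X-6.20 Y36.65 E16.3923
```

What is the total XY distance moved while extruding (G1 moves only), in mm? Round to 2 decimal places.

176.02 mm

Sum the Euclidean lengths of each G1 segment: total = 176.02 mm.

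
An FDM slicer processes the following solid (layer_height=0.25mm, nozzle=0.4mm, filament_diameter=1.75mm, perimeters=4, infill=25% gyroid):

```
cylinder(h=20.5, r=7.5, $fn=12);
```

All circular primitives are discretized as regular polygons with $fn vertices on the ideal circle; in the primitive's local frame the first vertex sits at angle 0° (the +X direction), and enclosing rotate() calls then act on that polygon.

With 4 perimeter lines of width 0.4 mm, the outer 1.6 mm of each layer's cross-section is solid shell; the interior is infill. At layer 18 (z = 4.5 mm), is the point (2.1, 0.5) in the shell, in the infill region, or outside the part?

At z = 4.5 mm: the r=7.5 cylinder gives a regular 12-gon of circumradius 7.5 (constant along its height). Overall, the cross-section is a single solid region. The nearest boundary edge runs (7.50, 0.00)→(6.50, 3.75); distance from the point to it = 5.09 mm. The point is inside the cross-section and 5.09 mm from the nearest boundary — more than the 1.6 mm shell width (4 × 0.4), so it's in the infill interior.

infill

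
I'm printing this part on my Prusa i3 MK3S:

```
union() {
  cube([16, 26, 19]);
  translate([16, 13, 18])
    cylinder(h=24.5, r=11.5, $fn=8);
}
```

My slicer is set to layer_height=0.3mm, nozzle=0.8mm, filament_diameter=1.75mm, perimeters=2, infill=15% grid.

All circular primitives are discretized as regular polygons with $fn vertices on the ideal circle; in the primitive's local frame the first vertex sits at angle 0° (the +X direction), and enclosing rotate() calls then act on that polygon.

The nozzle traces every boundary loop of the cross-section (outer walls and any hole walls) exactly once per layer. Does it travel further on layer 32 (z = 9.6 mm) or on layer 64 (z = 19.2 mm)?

layer 32 (z = 9.6 mm)

Layer 32 (z = 9.6): the cube is present — its section is the full 16×26 rectangle (perimeter 84.00 mm); the cylinder at (16, 13) does not reach this height (z outside [18, 42.5]); Taking the union: only the 16×26 cube is present, so the union is just that shape — boundary = 84.00 mm. So its perimeter = 84.00 mm. Layer 64 (z = 19.2): the cube is absent (z outside [0, 19]); the cylinder at (16, 13): section is a regular 8-gon, circumradius r=11.5 (perimeter = 2·8·11.500·sin(180°/8) = 70.41 mm); Combining (union): only the r=11.5 cylinder at (16, 13) is present, so the union is just that shape — boundary = 70.41 mm. So its perimeter = 70.41 mm. Layer 32 is larger (84.00 vs 70.41 mm).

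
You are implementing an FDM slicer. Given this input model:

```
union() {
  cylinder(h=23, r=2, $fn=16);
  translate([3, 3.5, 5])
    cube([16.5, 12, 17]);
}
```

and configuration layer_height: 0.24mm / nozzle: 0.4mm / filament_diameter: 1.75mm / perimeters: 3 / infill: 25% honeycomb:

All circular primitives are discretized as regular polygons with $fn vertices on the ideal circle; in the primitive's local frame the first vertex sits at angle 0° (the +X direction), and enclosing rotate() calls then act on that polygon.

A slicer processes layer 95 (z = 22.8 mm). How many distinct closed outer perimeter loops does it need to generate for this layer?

1

At z = 22.8 mm: the r=2 cylinder contributes a regular 16-gon of circumradius 2; the cube at (3, 3.5) is absent (z outside [5, 22]); Merging all regions: only the r=2 cylinder is present, so the union is just that shape — 1 connected region. The result has 1 disconnected region.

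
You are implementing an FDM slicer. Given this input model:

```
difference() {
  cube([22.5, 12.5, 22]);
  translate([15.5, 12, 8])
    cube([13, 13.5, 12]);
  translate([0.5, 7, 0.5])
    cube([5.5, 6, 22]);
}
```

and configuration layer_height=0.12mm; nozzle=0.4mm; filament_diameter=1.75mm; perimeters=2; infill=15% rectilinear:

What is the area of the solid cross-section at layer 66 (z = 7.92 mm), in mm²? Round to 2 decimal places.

At z = 7.92 mm: the 22.5×12.5 cube contributes its full rectangle (area 281.25 mm²); the cube at (15.5, 12) is absent (z outside [8, 20]); the cube at (0.5, 7) (footprint 5.5×6) is included at this height (area 33.00 mm²); Taking the first minus the rest: starting from the 22.5×12.5 cube (281.25 mm²), the 5.5×6 cube at (0.5, 7) partially overlaps it — only the 30.25 mm² overlap (of its 33.00 mm²) is removed, clipping the outline — area = 251.00 mm². Overall, the cross-section is a single solid region. Net area = 251.00 mm².

251.00 mm²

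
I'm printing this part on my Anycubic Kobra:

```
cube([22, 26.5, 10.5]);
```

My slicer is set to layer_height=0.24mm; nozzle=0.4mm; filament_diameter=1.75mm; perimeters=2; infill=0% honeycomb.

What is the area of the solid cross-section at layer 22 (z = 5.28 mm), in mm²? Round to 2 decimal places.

583.00 mm²

At z = 5.28 mm: the 22×26.5 cube contributes its full rectangle (area 583.00 mm²). Overall, the cross-section is a single solid region. Net area = 583.00 mm².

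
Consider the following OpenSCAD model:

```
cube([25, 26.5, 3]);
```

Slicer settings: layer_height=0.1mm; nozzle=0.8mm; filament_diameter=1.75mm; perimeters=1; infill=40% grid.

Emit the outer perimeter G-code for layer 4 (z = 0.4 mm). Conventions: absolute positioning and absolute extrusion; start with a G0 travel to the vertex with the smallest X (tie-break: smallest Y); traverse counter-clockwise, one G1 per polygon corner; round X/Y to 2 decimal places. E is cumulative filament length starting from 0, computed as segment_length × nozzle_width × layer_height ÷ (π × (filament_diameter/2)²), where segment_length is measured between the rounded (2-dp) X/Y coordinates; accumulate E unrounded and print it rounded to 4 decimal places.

At z = 0.4 mm: the cube (footprint 25×26.5) is included at this height. The outline is a single polygon with 4 vertices. Extrusion per mm of travel: 0.8 × 0.1 / (π × 0.875²) = 0.033260. Accumulating E over each segment gives final E = 3.4258.

G0 X0.00 Y0.00 Z0.40
G1 X25.00 Y0.00 E0.8315
G1 X25.00 Y26.50 E1.7129
G1 X0.00 Y26.50 E2.5444
G1 X0.00 Y0.00 E3.4258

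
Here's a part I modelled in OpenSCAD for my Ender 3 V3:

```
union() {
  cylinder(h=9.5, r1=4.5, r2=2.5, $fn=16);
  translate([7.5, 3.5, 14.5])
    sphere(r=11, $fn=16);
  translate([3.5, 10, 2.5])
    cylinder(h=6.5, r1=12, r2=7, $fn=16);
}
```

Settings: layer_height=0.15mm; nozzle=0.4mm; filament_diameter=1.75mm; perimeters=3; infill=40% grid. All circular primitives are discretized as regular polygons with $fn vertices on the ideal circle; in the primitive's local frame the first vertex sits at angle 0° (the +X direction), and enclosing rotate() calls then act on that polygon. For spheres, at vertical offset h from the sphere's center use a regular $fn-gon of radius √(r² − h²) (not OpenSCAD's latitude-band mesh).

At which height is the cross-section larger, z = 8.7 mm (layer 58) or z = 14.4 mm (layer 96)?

layer 96 (z = 14.4 mm)

Layer 58 (z = 8.7): the cone: at t=0.916 of its height the radius interpolates to r₁+(r₂−r₁)t = 2.668, giving a regular 16-gon of that circumradius (area = (16/2)·2.668²·sin(360°/16) = 21.80 mm²); the sphere at (7.5, 3.5): section is a regular 16-gon, circumradius = √(r²−h²) = √(11²−5.8²) = 9.347 (area = (16/2)·9.347²·sin(360°/16) = 267.45 mm²); the cone at (3.5, 10) contributes a regular 16-gon of circumradius 7.231 (interpolated between r1=12 and r2=7 at t=0.954) (area = (16/2)·7.231²·sin(360°/16) = 160.07 mm²); Merging all regions: the regions partially overlap — summed areas 449.31 mm² minus the doubly-counted overlap 103.39 mm² gives 345.92 mm² — area = 345.92 mm². So its area = 345.92 mm². Layer 96 (z = 14.4): the cone is not intersected at this z (z outside [0, 9.5]); the r=11 sphere at (7.5, 3.5) slices to a regular 16-gon of circumradius 11.000 (√(r²−h²) with h=0.1 from center) (area = (16/2)·11.000²·sin(360°/16) = 370.41 mm²); the cone at (3.5, 10) is not intersected at this z (z outside [2.5, 9]); Combining (union): only the r=11 sphere at (7.5, 3.5) is present, so the union is just that shape — area = 370.41 mm². So its area = 370.41 mm². Layer 96 is larger (370.41 vs 345.92 mm²).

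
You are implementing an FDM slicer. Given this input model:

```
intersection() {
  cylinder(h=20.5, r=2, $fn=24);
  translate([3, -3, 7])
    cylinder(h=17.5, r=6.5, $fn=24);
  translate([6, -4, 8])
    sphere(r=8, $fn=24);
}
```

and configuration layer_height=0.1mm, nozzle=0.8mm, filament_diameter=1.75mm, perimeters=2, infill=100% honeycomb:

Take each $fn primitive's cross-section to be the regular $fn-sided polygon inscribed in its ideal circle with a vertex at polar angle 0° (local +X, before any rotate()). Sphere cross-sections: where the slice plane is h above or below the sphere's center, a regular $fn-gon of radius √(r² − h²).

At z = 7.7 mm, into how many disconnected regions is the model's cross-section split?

1

At z = 7.7 mm: the cylinder: section is a regular 24-gon, circumradius r=2; the r=6.5 cylinder at (3, -3) contributes a regular 24-gon of circumradius 6.5; the r=8 sphere at (6, -4) contributes a regular 24-gon of circumradius √(8²−0.3²) = 7.994; After intersecting: the r=2 cylinder lies inside the r=6.5 cylinder at (3, -3), so it is kept whole; the r=8 sphere at (6, -4) partially overlaps the running intersection; clipping to the common part keeps 8.79 mm² — 1 connected region. The result has 1 disconnected region.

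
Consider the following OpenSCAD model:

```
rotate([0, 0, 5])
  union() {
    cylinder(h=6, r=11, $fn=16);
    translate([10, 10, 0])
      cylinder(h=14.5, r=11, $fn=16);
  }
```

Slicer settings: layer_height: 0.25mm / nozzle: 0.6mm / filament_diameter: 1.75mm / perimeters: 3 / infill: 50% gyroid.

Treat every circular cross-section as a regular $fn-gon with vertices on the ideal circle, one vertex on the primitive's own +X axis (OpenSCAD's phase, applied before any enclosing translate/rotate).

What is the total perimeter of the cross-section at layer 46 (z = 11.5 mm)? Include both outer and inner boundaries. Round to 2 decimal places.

68.67 mm

At z = 11.5 mm: the cylinder is absent (z outside [0, 6]); the r=11 cylinder at (10, 10) contributes a regular 16-gon of circumradius 11 (perimeter = 2·16·11.000·sin(180°/16) = 68.67 mm); Combining (union): only the r=11 cylinder at (10, 10) is present, so the union is just that shape — boundary = 68.67 mm; (rotated 5° about Z; rotation is an isometry so areas/perimeters/island counts are preserved). Overall, the cross-section is a single solid region. Total boundary length (outer) = 68.67 mm.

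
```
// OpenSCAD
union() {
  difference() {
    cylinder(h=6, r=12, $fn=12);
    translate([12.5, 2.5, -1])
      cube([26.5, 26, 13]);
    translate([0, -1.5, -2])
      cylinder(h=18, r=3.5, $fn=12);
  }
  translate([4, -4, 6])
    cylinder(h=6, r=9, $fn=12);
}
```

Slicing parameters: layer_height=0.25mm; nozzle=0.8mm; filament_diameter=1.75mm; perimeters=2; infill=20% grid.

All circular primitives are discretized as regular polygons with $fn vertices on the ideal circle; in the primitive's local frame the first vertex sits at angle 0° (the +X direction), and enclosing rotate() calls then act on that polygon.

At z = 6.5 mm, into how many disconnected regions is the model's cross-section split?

At z = 6.5 mm: the cylinder does not reach this height (z outside [0, 6]); the cube at (12.5, 2.5) (footprint 26.5×26) is included at this height; the r=3.5 cylinder at (0, -1.5) contributes a regular 12-gon of circumradius 3.5; Subtracting the remaining from the first: the first operand is absent here, so nothing remains; the cylinder at (4, -4): section is a regular 12-gon, circumradius r=9; Merging all regions: only the r=9 cylinder at (4, -4) is present, so the union is just that shape — 1 connected region. The result has 1 disconnected region.

1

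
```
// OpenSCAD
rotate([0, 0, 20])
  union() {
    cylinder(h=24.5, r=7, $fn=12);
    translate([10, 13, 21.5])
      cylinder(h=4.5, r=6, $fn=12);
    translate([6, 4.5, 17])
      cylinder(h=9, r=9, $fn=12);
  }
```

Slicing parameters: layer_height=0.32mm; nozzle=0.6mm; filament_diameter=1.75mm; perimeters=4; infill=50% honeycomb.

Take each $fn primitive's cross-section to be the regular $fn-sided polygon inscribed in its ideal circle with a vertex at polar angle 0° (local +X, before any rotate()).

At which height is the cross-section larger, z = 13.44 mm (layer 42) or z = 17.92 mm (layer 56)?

layer 56 (z = 17.92 mm)

Layer 42 (z = 13.44): the r=7 cylinder gives a regular 12-gon of circumradius 7 (constant along its height) (area = (12/2)·7.000²·sin(360°/12) = 147.00 mm²); the cylinder at (10, 13) does not reach this height (z outside [21.5, 26]); the cylinder at (6, 4.5) is not intersected at this z (z outside [17, 26]); Taking the union: only the r=7 cylinder is present, so the union is just that shape — area = 147.00 mm²; (whole slice rotated 20° about Z — lengths, areas and connectivity unchanged). So its area = 147.00 mm². Layer 56 (z = 17.92): the cylinder: section is a regular 12-gon, circumradius r=7 (area = (12/2)·7.000²·sin(360°/12) = 147.00 mm²); the cylinder at (10, 13) is absent (z outside [21.5, 26]); the r=9 cylinder at (6, 4.5) gives a regular 12-gon of circumradius 9 (constant along its height) (area = (12/2)·9.000²·sin(360°/12) = 243.00 mm²); Merging all regions: the regions partially overlap — summed areas 390.00 mm² minus the doubly-counted overlap 77.89 mm² gives 312.11 mm² — area = 312.11 mm²; (rotated 20° about Z; rotation is an isometry so areas/perimeters/island counts are preserved). So its area = 312.11 mm². Layer 56 is larger (312.11 vs 147.00 mm²).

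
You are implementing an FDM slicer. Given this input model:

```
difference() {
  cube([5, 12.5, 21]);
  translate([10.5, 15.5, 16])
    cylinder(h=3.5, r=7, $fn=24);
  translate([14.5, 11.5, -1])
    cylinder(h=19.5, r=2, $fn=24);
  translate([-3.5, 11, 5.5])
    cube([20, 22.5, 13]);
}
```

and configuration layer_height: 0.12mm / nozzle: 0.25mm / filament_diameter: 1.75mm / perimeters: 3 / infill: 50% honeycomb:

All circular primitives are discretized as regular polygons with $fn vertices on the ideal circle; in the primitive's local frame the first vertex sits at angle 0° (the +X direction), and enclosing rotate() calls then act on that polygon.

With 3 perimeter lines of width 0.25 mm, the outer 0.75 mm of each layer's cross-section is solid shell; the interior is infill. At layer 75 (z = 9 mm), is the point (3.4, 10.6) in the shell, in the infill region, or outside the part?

At z = 9 mm: the cube is present — its section is the full 5×12.5 rectangle; the cylinder at (10.5, 15.5) does not reach this height (z outside [16, 19.5]); the r=2 cylinder at (14.5, 11.5) contributes a regular 24-gon of circumradius 2; the 20×22.5 cube at (-3.5, 11) contributes its full rectangle; Subtracting the remaining from the first: starting from the 5×12.5 cube, the r=2 cylinder at (14.5, 11.5) misses the remaining region (no effect); the 20×22.5 cube at (-3.5, 11) partially overlaps it — only the 7.50 mm² overlap (of its 450.00 mm²) is removed, clipping the outline — 1 connected region. Overall, the cross-section is a single solid region. The nearest boundary edge runs (0.00, 11.00)→(5.00, 11.00); distance from the point to it = 0.40 mm. The point is inside the cross-section, 0.40 mm from the nearest boundary — within the 0.75 mm shell band (3 × 0.25).

shell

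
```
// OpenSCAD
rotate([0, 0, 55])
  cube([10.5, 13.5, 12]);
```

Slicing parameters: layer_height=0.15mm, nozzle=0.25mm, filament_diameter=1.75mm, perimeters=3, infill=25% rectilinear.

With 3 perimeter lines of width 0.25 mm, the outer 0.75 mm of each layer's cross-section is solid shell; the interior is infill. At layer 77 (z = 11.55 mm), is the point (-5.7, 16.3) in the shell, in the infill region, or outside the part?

outside

At z = 11.55 mm: the 10.5×13.5 cube contributes its full rectangle; (whole slice rotated 55° about Z — lengths, areas and connectivity unchanged). Overall, the cross-section is a single solid region. Undo the 55° rotation: the query point maps to (10.083, 14.018) in the un-rotated model frame. The nearest boundary edge runs (10.50, 13.50)→(0.00, 13.50); distance from the point to it = 0.52 mm. The point is not inside any of the regions above, so it lies outside the cross-section (0.52 mm from the nearest boundary).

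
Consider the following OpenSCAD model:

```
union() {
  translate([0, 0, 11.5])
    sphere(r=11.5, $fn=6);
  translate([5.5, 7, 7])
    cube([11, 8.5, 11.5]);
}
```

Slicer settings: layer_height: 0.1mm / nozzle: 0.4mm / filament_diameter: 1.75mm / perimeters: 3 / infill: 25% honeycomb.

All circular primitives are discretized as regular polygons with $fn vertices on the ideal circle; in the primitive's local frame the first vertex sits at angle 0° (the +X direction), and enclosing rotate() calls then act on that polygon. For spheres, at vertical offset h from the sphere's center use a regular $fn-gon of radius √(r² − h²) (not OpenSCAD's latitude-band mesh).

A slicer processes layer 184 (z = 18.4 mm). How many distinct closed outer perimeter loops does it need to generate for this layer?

At z = 18.4 mm: the r=11.5 sphere contributes a regular 6-gon of circumradius √(11.5²−6.9²) = 9.200; the cube at (5.5, 7) (footprint 11×8.5) is included at this height; Combining (union): the 2 present regions are separate (no shared area or edge), so areas and boundary lengths simply add and each stays a separate island — 2 connected regions. The result has 2 disconnected regions.

2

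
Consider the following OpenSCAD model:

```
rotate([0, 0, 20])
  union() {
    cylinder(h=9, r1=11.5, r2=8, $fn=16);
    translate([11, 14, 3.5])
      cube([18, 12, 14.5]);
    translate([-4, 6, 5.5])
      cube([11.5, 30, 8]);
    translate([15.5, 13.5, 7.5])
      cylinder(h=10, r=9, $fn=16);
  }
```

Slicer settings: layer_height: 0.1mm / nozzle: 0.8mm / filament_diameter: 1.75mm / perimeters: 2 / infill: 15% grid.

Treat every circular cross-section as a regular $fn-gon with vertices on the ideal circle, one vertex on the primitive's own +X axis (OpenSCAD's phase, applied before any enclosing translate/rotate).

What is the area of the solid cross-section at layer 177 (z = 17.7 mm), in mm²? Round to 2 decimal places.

At z = 17.7 mm: the cone is not intersected at this z (z outside [0, 9]); the cube at (11, 14) (footprint 18×12) is included at this height (area 216.00 mm²); the cube at (-4, 6) is not intersected at this z (z outside [5.5, 13.5]); the cylinder at (15.5, 13.5) does not reach this height (z outside [7.5, 17.5]); Merging all regions: only the 18×12 cube at (11, 14) is present, so the union is just that shape — area = 216.00 mm²; (rotated 20° about Z; rotation is an isometry so areas/perimeters/island counts are preserved). Overall, the cross-section is a single solid region. Net area = 216.00 mm².

216.00 mm²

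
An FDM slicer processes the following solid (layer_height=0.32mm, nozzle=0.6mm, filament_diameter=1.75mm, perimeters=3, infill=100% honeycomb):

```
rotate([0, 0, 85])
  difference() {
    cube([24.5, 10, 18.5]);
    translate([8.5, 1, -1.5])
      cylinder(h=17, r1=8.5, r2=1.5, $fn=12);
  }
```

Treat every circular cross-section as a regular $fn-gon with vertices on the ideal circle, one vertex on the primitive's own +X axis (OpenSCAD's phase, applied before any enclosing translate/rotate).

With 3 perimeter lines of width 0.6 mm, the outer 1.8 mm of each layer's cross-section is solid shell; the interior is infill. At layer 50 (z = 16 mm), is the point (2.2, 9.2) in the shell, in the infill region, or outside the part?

At z = 16 mm: the 24.5×10 cube contributes its full rectangle; the cone at (8.5, 1) does not reach this height (z outside [-1.5, 15.5]); Taking the first minus the rest: none of the subtracted shapes is present at this height, so the 24.5×10 cube is unchanged — 1 connected region; (rotated 85° about Z; rotation is an isometry so areas/perimeters/island counts are preserved). Overall, the cross-section is a single solid region. Undo the 85° rotation: the query point maps to (9.357, -1.390) in the un-rotated model frame. The nearest boundary edge runs (0.00, 0.00)→(24.50, 0.00); distance from the point to it = 1.39 mm. The point is not inside any of the regions above, so it lies outside the cross-section (1.39 mm from the nearest boundary).

outside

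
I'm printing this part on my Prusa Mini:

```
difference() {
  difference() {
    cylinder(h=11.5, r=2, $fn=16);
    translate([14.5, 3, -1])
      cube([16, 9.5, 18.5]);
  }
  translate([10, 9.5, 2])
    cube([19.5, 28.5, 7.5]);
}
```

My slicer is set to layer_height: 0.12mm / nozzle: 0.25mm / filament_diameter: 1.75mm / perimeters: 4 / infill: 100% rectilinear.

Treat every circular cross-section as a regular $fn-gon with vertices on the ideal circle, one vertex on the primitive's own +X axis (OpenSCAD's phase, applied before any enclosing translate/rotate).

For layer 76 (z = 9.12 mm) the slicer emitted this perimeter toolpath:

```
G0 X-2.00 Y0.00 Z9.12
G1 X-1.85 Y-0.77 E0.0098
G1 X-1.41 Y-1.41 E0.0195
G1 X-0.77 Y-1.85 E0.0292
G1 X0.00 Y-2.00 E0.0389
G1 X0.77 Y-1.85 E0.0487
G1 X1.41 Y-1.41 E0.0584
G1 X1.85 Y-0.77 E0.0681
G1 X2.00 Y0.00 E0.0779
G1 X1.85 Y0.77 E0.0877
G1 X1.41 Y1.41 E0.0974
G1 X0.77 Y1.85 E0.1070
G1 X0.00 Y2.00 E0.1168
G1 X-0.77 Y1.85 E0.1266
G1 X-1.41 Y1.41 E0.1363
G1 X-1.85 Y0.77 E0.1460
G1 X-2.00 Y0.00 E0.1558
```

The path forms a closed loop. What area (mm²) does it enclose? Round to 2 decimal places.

Apply the shoelace formula to the sequence of (X, Y) vertices; enclosed area = 12.25 mm².

12.25 mm²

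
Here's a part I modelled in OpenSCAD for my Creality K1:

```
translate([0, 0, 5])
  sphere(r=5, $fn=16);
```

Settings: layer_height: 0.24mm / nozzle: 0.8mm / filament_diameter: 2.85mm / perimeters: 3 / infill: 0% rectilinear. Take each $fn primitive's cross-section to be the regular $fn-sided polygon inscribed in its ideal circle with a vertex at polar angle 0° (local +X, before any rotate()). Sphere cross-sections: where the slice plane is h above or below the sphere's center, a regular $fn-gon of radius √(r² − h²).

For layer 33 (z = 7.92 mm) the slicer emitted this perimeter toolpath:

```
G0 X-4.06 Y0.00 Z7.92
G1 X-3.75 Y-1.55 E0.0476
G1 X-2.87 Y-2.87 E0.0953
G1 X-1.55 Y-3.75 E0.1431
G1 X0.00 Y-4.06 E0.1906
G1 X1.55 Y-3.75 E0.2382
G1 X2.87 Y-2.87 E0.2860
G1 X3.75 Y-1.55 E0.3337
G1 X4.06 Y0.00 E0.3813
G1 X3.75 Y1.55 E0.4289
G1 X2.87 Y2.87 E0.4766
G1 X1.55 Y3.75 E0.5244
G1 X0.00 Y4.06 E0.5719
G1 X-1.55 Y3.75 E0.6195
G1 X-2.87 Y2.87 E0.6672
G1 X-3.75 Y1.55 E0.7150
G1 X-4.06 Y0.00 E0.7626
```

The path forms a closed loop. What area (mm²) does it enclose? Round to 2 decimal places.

50.43 mm²

Apply the shoelace formula to the sequence of (X, Y) vertices; enclosed area = 50.43 mm².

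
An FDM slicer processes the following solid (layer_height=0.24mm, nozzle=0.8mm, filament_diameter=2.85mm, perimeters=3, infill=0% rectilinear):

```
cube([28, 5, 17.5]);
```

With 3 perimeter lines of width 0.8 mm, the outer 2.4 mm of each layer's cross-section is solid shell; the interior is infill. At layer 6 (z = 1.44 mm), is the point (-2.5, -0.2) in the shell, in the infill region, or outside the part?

outside

At z = 1.44 mm: the cube (footprint 28×5) is included at this height. Overall, the cross-section is a single solid region. The nearest boundary edge runs (0.00, 0.00)→(28.00, 0.00); distance from the point to it = 2.51 mm. The point is not inside any of the regions above, so it lies outside the cross-section (2.51 mm from the nearest boundary).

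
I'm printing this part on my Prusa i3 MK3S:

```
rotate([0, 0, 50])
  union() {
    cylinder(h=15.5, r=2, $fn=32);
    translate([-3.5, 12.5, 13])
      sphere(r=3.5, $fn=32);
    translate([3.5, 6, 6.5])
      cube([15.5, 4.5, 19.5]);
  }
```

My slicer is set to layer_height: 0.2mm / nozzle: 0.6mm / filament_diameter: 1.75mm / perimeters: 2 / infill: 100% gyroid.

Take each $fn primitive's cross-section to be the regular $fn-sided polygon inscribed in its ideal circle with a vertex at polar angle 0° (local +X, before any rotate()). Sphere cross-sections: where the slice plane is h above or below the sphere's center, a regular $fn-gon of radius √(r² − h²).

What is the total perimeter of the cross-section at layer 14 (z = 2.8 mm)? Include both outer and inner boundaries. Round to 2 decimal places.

12.55 mm

At z = 2.8 mm: the cylinder: section is a regular 32-gon, circumradius r=2 (perimeter = 2·32·2.000·sin(180°/32) = 12.55 mm); the sphere at (-3.5, 12.5) does not reach this height (|z−center|=10.200 > r=3.5); the cube at (3.5, 6) does not reach this height (z outside [6.5, 26]); Combining (union): only the r=2 cylinder is present, so the union is just that shape — boundary = 12.55 mm; (rotated 50° about Z; rotation is an isometry so areas/perimeters/island counts are preserved). Overall, the cross-section is a single solid region. Total boundary length (outer) = 12.55 mm.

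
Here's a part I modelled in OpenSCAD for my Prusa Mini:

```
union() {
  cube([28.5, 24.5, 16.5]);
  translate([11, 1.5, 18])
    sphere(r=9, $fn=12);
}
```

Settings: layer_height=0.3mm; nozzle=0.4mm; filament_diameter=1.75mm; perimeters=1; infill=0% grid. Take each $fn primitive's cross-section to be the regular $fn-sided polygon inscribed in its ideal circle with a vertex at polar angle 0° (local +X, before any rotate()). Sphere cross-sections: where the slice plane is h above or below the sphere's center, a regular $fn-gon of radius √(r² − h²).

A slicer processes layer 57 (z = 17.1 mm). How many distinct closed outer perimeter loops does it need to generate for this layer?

1

At z = 17.1 mm: the cube is not intersected at this z (z outside [0, 16.5]); the sphere at (11, 1.5): section is a regular 12-gon, circumradius = √(r²−h²) = √(9²−0.9²) = 8.955; Taking the union: only the r=9 sphere at (11, 1.5) is present, so the union is just that shape — 1 connected region. The result has 1 disconnected region.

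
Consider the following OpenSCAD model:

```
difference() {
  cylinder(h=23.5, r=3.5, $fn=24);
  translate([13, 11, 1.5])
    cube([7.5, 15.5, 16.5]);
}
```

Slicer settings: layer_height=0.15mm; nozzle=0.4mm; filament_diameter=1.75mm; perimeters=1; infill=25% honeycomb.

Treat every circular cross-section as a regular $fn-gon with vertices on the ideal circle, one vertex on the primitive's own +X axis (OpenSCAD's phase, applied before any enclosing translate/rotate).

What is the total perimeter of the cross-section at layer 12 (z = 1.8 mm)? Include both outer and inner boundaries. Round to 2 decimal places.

At z = 1.8 mm: the r=3.5 cylinder gives a regular 24-gon of circumradius 3.5 (constant along its height) (perimeter = 2·24·3.500·sin(180°/24) = 21.93 mm); the cube at (13, 11) is present — its section is the full 7.5×15.5 rectangle (perimeter 46.00 mm); Subtracting the remaining from the first: starting from the r=3.5 cylinder, the 7.5×15.5 cube at (13, 11) misses the remaining region (no effect) — boundary = 21.93 mm. Overall, the cross-section is a single solid region. Total boundary length (outer) = 21.93 mm.

21.93 mm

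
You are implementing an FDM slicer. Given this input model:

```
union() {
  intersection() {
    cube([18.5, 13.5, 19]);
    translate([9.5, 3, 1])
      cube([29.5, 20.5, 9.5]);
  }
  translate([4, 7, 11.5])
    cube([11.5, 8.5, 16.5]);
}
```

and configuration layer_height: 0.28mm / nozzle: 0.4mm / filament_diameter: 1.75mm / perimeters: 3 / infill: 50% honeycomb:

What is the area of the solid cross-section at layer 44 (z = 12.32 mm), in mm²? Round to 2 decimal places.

97.75 mm²

At z = 12.32 mm: the cube is present — its section is the full 18.5×13.5 rectangle (area 249.75 mm²); the cube at (9.5, 3) is not intersected at this z (z outside [1, 10.5]); Keeping only the common overlap: at least one operand is absent at this height, so nothing remains; the cube at (4, 7) is present — its section is the full 11.5×8.5 rectangle (area 97.75 mm²); Taking the union: only the 11.5×8.5 cube at (4, 7) is present, so the union is just that shape — area = 97.75 mm². Overall, the cross-section is a single solid region. Net area = 97.75 mm².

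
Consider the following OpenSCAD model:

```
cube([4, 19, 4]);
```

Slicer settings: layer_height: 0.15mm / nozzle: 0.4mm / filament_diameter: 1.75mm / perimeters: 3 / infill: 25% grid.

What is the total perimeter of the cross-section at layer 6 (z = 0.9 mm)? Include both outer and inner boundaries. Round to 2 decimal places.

At z = 0.9 mm: the 4×19 cube contributes its full rectangle (perimeter 46.00 mm). Overall, the cross-section is a single solid region. Total boundary length (outer) = 46.00 mm.

46.00 mm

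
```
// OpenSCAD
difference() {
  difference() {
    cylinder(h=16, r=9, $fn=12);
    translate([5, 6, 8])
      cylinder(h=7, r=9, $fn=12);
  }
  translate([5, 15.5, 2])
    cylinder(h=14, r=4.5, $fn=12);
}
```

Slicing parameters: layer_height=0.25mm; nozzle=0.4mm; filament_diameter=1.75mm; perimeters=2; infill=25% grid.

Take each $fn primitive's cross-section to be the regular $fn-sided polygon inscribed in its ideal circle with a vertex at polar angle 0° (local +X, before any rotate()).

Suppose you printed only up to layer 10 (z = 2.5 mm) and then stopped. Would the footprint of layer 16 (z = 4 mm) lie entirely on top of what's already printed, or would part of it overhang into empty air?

Compare the two slices. At z = 2.5: the cylinder: section is a regular 12-gon, circumradius r=9 (area = (12/2)·9.000²·sin(360°/12) = 243.00 mm²); the cylinder at (5, 6) is absent (z outside [8, 15]); After the difference (first − rest): none of the subtracted shapes is present at this height, so the r=9 cylinder is unchanged — area = 243.00 mm²; the r=4.5 cylinder at (5, 15.5) gives a regular 12-gon of circumradius 4.5 (constant along its height) (area = (12/2)·4.500²·sin(360°/12) = 60.75 mm²); Subtracting the remaining from the first: starting from that combined region (243.00 mm²), the r=4.5 cylinder at (5, 15.5) misses the remaining region (no effect) — area = 243.00 mm². At z = 4: the r=9 cylinder gives a regular 12-gon of circumradius 9 (constant along its height) (area = (12/2)·9.000²·sin(360°/12) = 243.00 mm²); the cylinder at (5, 6) is absent (z outside [8, 15]); Taking the first minus the rest: none of the subtracted shapes is present at this height, so the r=9 cylinder is unchanged — area = 243.00 mm²; the cylinder at (5, 15.5): section is a regular 12-gon, circumradius r=4.5 (area = (12/2)·4.500²·sin(360°/12) = 60.75 mm²); Taking the first minus the rest: starting from that combined region (243.00 mm²), the r=4.5 cylinder at (5, 15.5) misses the remaining region (no effect) — area = 243.00 mm². Checking containment: the cross-section at z = 4 is a subset of the cross-section at z = 2.5.

entirely on top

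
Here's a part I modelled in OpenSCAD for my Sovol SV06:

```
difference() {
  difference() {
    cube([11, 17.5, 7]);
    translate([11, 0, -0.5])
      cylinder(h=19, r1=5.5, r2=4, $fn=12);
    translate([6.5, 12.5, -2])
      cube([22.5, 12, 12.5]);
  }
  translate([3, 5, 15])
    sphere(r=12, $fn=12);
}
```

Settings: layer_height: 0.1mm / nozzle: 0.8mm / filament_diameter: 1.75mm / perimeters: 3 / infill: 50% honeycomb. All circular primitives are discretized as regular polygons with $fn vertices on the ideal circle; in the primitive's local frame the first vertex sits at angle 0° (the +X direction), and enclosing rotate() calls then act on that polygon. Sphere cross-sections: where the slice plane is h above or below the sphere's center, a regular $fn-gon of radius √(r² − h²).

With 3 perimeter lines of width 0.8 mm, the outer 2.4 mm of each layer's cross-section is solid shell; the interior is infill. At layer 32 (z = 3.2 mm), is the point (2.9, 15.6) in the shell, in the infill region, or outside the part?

At z = 3.2 mm: the 11×17.5 cube contributes its full rectangle; the cone at (11, 0): at t=0.195 of its height the radius interpolates to r₁+(r₂−r₁)t = 5.208, giving a regular 12-gon of that circumradius; the 22.5×12 cube at (6.5, 12.5) contributes its full rectangle; Subtracting the remaining from the first: starting from the 11×17.5 cube, the cone at (11, 0) partially overlaps it — only the 20.34 mm² overlap (of its 81.37 mm²) is removed, clipping the outline; the 22.5×12 cube at (6.5, 12.5) partially overlaps it — only the 22.50 mm² overlap (of its 270.00 mm²) is removed, clipping the outline — 1 connected region; the r=12 sphere at (3, 5) contributes a regular 12-gon of circumradius √(12²−11.8²) = 2.182; Subtracting the remaining from the first: starting from that combined region, the r=12 sphere at (3, 5) lies wholly inside it (removes its full 14.28 mm² and its 13.55 mm outline becomes a hole wall) — 1 connected region with 1 hole. Overall, the cross-section is one region with 1 hole. The nearest boundary edge runs (0.00, 17.50)→(6.50, 17.50); distance from the point to it = 1.90 mm. The point is inside the cross-section, 1.90 mm from the nearest boundary — within the 2.4 mm shell band (3 × 0.8).

shell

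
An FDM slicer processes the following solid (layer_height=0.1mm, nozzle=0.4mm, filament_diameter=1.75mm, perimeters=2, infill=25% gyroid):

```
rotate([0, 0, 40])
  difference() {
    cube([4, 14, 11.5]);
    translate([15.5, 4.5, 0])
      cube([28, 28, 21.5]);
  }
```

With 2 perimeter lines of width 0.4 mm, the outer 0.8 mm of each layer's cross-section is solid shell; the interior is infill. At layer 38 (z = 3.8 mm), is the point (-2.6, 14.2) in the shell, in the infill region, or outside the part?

outside

At z = 3.8 mm: the cube is present — its section is the full 4×14 rectangle; the cube at (15.5, 4.5) (footprint 28×28) is included at this height; After the difference (first − rest): starting from the 4×14 cube, the 28×28 cube at (15.5, 4.5) misses the remaining region (no effect) — 1 connected region; (whole slice rotated 40° about Z — lengths, areas and connectivity unchanged). Overall, the cross-section is a single solid region. Undo the 40° rotation: the query point maps to (7.136, 12.549) in the un-rotated model frame. The nearest boundary edge runs (4.00, 14.00)→(4.00, 0.00); distance from the point to it = 3.14 mm. The point is not inside any of the regions above, so it lies outside the cross-section (3.14 mm from the nearest boundary).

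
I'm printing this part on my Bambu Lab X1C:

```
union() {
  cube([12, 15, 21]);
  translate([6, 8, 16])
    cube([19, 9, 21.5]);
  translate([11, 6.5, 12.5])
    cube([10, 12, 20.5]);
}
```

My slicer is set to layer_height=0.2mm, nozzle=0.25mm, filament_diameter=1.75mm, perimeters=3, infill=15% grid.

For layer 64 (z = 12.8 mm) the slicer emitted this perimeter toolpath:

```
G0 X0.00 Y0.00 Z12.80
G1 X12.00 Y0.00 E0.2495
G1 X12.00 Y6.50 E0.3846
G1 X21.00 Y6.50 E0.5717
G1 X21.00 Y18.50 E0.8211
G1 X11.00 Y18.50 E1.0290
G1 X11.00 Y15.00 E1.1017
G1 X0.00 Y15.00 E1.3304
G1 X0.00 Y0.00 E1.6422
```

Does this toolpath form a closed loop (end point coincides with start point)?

Start point (G0): (0.00, 0.00). End point (last G1): the path returns to the start — closed.

yes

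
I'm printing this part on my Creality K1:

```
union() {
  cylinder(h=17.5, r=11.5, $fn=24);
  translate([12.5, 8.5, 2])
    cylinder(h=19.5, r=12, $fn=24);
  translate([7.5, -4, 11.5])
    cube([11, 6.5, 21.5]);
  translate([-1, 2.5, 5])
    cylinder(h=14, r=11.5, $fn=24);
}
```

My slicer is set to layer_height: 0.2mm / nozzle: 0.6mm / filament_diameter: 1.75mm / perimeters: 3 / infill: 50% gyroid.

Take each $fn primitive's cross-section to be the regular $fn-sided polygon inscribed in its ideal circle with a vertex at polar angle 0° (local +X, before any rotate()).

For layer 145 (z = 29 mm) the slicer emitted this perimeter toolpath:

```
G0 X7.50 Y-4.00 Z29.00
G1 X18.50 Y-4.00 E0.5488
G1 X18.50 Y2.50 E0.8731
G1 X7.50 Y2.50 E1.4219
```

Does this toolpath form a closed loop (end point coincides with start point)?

no

Start point (G0): (7.50, -4.00). End point (last G1): the path does not return to the start — open.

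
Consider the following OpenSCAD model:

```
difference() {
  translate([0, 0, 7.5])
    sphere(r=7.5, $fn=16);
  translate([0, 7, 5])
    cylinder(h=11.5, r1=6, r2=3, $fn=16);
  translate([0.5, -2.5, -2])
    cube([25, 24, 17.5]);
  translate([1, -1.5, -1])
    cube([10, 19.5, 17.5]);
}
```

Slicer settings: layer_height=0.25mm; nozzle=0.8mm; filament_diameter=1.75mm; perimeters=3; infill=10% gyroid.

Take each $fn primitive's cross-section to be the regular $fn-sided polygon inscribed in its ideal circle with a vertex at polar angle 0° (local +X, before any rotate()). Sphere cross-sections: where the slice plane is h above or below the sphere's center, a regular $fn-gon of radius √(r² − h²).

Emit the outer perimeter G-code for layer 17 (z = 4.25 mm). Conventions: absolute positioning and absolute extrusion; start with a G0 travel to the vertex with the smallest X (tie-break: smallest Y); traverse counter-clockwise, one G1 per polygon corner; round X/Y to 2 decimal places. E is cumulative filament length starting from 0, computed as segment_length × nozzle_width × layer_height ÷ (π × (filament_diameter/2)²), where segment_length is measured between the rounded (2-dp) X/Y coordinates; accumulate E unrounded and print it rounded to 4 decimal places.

G0 X-6.76 Y0.00 Z4.25
G1 X-6.24 Y-2.59 E0.2197
G1 X-4.78 Y-4.78 E0.4385
G1 X-2.59 Y-6.24 E0.6574
G1 X0.00 Y-6.76 E0.8770
G1 X2.59 Y-6.24 E1.0967
G1 X4.78 Y-4.78 E1.3155
G1 X6.24 Y-2.59 E1.5344
G1 X6.26 Y-2.50 E1.5421
G1 X0.50 Y-2.50 E2.0210
G1 X0.50 Y6.66 E2.7827
G1 X0.00 Y6.76 E2.8251
G1 X-2.59 Y6.24 E3.0447
G1 X-4.78 Y4.78 E3.2636
G1 X-6.24 Y2.59 E3.4824
G1 X-6.76 Y0.00 E3.7021

At z = 4.25 mm: the sphere: section is a regular 16-gon, circumradius = √(r²−h²) = √(7.5²−3.25²) = 6.759; the cone at (0, 7) is absent (z outside [5, 16.5]); the 25×24 cube at (0.5, -2.5) contributes its full rectangle; the cube at (1, -1.5) is present — its section is the full 10×19.5 rectangle; Subtracting the remaining from the first: starting from the r=7.5 sphere, the 25×24 cube at (0.5, -2.5) partially overlaps it — only the 46.64 mm² overlap (of its 600.00 mm²) is removed, clipping the outline; the 10×19.5 cube at (1, -1.5) misses the remaining region (no effect) — 1 connected region. The outline is a single polygon with 15 vertices. Extrusion per mm of travel: 0.8 × 0.25 / (π × 0.875²) = 0.083150. Accumulating E over each segment gives final E = 3.7021.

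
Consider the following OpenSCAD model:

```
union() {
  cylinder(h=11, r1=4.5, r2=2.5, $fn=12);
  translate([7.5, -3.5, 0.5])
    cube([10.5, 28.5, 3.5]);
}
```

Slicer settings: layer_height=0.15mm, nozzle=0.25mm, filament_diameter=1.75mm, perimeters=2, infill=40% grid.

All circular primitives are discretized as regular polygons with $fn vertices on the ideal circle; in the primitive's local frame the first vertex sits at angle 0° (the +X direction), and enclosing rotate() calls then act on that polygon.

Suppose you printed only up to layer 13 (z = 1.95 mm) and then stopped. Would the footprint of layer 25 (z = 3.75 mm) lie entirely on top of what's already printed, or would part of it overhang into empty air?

Compare the two slices. At z = 1.95: the cone (r1=4.5→r2=2.5) has section circumradius 4.145 here — a regular 12-gon (area = (12/2)·4.145²·sin(360°/12) = 51.55 mm²); the cube at (7.5, -3.5) is present — its section is the full 10.5×28.5 rectangle (area 299.25 mm²); Taking the union: the 2 present regions are separate (no shared area or edge), so areas and boundary lengths simply add and each stays a separate island — area = 350.80 mm². At z = 3.75: the cone: at t=0.341 of its height the radius interpolates to r₁+(r₂−r₁)t = 3.818, giving a regular 12-gon of that circumradius (area = (12/2)·3.818²·sin(360°/12) = 43.74 mm²); the cube at (7.5, -3.5) (footprint 10.5×28.5) is included at this height (area 299.25 mm²); Merging all regions: the 2 present regions are separate (no shared area or edge), so areas and boundary lengths simply add and each stays a separate island — area = 342.99 mm². Checking containment: the cross-section at z = 3.75 is a subset of the cross-section at z = 1.95.

entirely on top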